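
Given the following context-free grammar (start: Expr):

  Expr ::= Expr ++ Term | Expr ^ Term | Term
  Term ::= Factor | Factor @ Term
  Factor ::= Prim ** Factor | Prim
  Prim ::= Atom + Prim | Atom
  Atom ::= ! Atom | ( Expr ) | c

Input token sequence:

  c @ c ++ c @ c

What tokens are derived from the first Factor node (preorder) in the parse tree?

c

[Expr [Expr [Term [Factor [Prim [Atom c]]] @ [Term [Factor [Prim [Atom c]]]]]] ++ [Term [Factor [Prim [Atom c]]] @ [Term [Factor [Prim [Atom c]]]]]]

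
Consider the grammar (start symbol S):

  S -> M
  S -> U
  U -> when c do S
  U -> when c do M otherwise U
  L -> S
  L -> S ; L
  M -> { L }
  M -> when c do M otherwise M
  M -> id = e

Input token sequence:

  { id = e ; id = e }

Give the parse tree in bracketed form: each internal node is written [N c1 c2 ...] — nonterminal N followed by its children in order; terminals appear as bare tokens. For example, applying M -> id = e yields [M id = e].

[S [M { [L [S [M id = e]] ; [L [S [M id = e]]]] }]]

S
M
{ L }
{ S ; L }
{ M ; L }
{ id = e ; L }
{ id = e ; S }
{ id = e ; M }
{ id = e ; id = e }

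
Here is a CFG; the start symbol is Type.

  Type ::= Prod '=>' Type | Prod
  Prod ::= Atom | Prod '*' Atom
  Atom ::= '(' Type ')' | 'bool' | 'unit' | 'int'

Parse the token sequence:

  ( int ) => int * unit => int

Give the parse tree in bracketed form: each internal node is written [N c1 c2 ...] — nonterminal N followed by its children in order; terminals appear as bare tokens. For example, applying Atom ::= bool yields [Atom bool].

Type
Prod => Type
Atom => Type
( Type ) => Type
( Prod ) => Type
( Atom ) => Type
( int ) => Type
( int ) => Prod => Type
( int ) => Prod * Atom => Type
( int ) => Atom * Atom => Type
( int ) => int * Atom => Type
( int ) => int * unit => Type
( int ) => int * unit => Prod
( int ) => int * unit => Atom
( int ) => int * unit => int

[Type [Prod [Atom ( [Type [Prod [Atom int]]] )]] => [Type [Prod [Prod [Atom int]] * [Atom unit]] => [Type [Prod [Atom int]]]]]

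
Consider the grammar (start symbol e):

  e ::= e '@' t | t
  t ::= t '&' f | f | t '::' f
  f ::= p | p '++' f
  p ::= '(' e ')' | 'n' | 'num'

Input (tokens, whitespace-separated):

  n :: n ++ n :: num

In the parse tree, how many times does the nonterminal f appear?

[e [t [t [t [f [p n]]] :: [f [p n] ++ [f [p n]]]] :: [f [p num]]]]

4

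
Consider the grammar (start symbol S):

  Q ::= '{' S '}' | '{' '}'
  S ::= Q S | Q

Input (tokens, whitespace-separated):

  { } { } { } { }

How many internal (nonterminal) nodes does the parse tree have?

8

[S [Q { }] [S [Q { }] [S [Q { }] [S [Q { }]]]]]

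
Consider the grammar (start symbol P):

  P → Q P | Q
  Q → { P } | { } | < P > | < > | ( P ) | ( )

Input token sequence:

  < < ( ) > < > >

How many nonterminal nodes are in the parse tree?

[P [Q < [P [Q < [P [Q ( )]] >] [P [Q < >]]] >]]

8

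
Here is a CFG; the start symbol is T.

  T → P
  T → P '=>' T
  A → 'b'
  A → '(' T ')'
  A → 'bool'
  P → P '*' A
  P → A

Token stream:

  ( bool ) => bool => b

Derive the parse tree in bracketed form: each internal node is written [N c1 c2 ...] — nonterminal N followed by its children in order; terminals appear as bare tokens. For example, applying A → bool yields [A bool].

[T [P [A ( [T [P [A bool]]] )]] => [T [P [A bool]] => [T [P [A b]]]]]

T
P => T
A => T
( T ) => T
( P ) => T
( A ) => T
( bool ) => T
( bool ) => P => T
( bool ) => A => T
( bool ) => bool => T
( bool ) => bool => P
( bool ) => bool => A
( bool ) => bool => b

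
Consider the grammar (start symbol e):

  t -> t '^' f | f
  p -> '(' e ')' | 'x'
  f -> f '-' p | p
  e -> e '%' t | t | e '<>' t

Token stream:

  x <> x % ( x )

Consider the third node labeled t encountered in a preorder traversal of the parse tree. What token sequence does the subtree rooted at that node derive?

[e [e [e [t [f [p x]]]] <> [t [f [p x]]]] % [t [f [p ( [e [t [f [p x]]]] )]]]]

( x )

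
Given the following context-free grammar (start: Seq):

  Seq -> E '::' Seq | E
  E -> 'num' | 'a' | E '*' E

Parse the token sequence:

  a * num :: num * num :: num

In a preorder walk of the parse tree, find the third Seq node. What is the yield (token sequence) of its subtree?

num

[Seq [E [E a] * [E num]] :: [Seq [E [E num] * [E num]] :: [Seq [E num]]]]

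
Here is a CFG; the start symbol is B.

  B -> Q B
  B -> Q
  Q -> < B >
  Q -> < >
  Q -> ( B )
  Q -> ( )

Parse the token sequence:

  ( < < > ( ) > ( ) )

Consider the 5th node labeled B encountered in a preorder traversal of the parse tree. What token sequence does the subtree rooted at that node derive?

( )

[B [Q ( [B [Q < [B [Q < >] [B [Q ( )]]] >] [B [Q ( )]]] )]]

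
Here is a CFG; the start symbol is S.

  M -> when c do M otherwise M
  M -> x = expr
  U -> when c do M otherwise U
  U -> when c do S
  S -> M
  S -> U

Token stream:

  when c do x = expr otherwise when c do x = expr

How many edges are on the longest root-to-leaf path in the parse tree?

[S [U when c do [M x = expr] otherwise [U when c do [S [M x = expr]]]]]

5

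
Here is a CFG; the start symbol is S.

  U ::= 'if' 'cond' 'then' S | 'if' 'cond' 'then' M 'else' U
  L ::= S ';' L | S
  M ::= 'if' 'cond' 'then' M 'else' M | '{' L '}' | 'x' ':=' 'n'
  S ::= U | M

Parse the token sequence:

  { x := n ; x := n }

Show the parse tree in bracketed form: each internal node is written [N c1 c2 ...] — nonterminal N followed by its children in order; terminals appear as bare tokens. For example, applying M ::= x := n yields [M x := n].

[S [M { [L [S [M x := n]] ; [L [S [M x := n]]]] }]]

S
M
{ L }
{ S ; L }
{ M ; L }
{ x := n ; L }
{ x := n ; S }
{ x := n ; M }
{ x := n ; x := n }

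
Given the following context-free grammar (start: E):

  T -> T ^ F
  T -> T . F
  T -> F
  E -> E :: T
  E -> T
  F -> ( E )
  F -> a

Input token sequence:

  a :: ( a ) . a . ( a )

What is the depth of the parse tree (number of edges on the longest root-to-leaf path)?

8

[E [E [T [F a]]] :: [T [T [T [F ( [E [T [F a]]] )]] . [F a]] . [F ( [E [T [F a]]] )]]]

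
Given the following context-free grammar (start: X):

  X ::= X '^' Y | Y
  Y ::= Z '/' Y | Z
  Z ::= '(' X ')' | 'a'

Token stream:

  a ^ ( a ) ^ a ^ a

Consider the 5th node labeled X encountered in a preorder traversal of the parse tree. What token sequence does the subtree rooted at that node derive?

[X [X [X [X [Y [Z a]]] ^ [Y [Z ( [X [Y [Z a]]] )]]] ^ [Y [Z a]]] ^ [Y [Z a]]]

a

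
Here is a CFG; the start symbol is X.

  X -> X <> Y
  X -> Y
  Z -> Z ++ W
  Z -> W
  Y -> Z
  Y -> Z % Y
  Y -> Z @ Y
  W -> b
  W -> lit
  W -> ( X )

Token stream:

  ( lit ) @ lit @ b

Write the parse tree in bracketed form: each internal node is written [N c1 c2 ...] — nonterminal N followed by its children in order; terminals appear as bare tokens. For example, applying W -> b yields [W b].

X
Y
Z @ Y
W @ Y
( X ) @ Y
( Y ) @ Y
( Z ) @ Y
( W ) @ Y
( lit ) @ Y
( lit ) @ Z @ Y
( lit ) @ W @ Y
( lit ) @ lit @ Y
( lit ) @ lit @ Z
( lit ) @ lit @ W
( lit ) @ lit @ b

[X [Y [Z [W ( [X [Y [Z [W lit]]]] )]] @ [Y [Z [W lit]] @ [Y [Z [W b]]]]]]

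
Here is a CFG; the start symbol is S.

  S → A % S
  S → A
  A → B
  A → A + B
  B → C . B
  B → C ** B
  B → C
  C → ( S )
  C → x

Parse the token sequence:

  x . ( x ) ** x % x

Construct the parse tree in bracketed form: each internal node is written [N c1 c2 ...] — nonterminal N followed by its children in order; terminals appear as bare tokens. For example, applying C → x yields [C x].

[S [A [B [C x] . [B [C ( [S [A [B [C x]]]] )] ** [B [C x]]]]] % [S [A [B [C x]]]]]

S
A % S
B % S
C . B % S
x . B % S
x . C ** B % S
x . ( S ) ** B % S
x . ( A ) ** B % S
x . ( B ) ** B % S
x . ( C ) ** B % S
x . ( x ) ** B % S
x . ( x ) ** C % S
x . ( x ) ** x % S
x . ( x ) ** x % A
x . ( x ) ** x % B
x . ( x ) ** x % C
x . ( x ) ** x % x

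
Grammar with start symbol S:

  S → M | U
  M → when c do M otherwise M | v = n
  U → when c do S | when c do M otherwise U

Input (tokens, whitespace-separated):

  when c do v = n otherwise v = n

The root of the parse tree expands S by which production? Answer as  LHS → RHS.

[S [M when c do [M v = n] otherwise [M v = n]]]

S → M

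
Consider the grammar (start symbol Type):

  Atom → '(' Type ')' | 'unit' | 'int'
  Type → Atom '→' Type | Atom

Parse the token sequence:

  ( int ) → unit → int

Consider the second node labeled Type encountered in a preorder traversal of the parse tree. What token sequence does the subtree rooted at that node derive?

int

[Type [Atom ( [Type [Atom int]] )] → [Type [Atom unit] → [Type [Atom int]]]]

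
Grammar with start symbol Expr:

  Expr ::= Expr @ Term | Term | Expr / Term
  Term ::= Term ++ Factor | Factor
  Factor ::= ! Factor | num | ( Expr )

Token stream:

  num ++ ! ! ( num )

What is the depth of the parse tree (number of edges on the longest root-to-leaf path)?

[Expr [Term [Term [Factor num]] ++ [Factor ! [Factor ! [Factor ( [Expr [Term [Factor num]]] )]]]]]

8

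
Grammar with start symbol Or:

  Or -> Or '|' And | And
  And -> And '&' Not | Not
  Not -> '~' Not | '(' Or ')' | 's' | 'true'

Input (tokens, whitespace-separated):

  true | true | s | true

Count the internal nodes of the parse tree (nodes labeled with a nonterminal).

[Or [Or [Or [Or [And [Not true]]] | [And [Not true]]] | [And [Not s]]] | [And [Not true]]]

12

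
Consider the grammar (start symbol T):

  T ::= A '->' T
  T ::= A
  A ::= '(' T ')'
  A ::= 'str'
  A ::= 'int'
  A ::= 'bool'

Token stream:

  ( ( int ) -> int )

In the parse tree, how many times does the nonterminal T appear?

4

[T [A ( [T [A ( [T [A int]] )] -> [T [A int]]] )]]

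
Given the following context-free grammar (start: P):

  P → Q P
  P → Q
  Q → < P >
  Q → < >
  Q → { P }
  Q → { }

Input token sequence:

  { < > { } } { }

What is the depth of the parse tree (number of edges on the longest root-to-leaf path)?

5

[P [Q { [P [Q < >] [P [Q { }]]] }] [P [Q { }]]]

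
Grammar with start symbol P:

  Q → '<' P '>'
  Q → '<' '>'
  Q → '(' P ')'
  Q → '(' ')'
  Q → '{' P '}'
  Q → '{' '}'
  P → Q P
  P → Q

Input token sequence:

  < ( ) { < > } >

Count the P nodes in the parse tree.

[P [Q < [P [Q ( )] [P [Q { [P [Q < >]] }]]] >]]

4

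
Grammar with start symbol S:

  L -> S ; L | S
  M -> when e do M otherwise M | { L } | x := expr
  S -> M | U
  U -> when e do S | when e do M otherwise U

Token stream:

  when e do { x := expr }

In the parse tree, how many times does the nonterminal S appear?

[S [U when e do [S [M { [L [S [M x := expr]]] }]]]]

3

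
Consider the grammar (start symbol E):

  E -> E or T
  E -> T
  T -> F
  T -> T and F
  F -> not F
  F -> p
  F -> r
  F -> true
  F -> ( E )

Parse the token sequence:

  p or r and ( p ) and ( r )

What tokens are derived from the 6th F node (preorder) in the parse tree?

[E [E [T [F p]]] or [T [T [T [F r]] and [F ( [E [T [F p]]] )]] and [F ( [E [T [F r]]] )]]]

r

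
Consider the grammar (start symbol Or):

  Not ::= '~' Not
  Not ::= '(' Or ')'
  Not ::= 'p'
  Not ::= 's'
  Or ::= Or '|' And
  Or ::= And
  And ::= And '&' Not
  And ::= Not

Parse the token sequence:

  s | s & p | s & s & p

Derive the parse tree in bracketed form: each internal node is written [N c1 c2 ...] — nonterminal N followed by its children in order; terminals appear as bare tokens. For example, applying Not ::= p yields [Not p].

Or
Or | And
Or | And | And
And | And | And
Not | And | And
s | And | And
s | And & Not | And
s | Not & Not | And
s | s & Not | And
s | s & p | And
s | s & p | And & Not
s | s & p | And & Not & Not
s | s & p | Not & Not & Not
s | s & p | s & Not & Not
s | s & p | s & s & Not
s | s & p | s & s & p

[Or [Or [Or [And [Not s]]] | [And [And [Not s]] & [Not p]]] | [And [And [And [Not s]] & [Not s]] & [Not p]]]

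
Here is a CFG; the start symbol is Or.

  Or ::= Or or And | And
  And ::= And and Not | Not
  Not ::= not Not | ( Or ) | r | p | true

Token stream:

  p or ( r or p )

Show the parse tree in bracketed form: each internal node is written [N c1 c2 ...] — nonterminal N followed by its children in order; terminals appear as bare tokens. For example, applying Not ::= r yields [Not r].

[Or [Or [And [Not p]]] or [And [Not ( [Or [Or [And [Not r]]] or [And [Not p]]] )]]]

Or
Or or And
And or And
Not or And
p or And
p or Not
p or ( Or )
p or ( Or or And )
p or ( And or And )
p or ( Not or And )
p or ( r or And )
p or ( r or Not )
p or ( r or p )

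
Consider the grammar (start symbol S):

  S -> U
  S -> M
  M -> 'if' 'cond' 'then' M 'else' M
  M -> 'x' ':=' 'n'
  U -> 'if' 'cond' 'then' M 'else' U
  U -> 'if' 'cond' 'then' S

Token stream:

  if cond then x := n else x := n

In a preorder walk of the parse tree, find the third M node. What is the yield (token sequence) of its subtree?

x := n

[S [M if cond then [M x := n] else [M x := n]]]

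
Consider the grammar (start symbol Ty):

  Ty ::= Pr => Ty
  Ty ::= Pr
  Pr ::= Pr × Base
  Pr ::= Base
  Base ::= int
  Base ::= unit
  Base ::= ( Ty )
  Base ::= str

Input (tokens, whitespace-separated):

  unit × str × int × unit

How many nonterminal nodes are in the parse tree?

[Ty [Pr [Pr [Pr [Pr [Base unit]] × [Base str]] × [Base int]] × [Base unit]]]

9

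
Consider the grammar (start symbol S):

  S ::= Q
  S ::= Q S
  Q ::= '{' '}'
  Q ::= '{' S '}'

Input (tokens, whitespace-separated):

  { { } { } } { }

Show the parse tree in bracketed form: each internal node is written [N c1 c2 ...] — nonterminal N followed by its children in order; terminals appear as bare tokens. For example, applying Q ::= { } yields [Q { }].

S
Q S
{ S } S
{ Q S } S
{ { } S } S
{ { } Q } S
{ { } { } } S
{ { } { } } Q
{ { } { } } { }

[S [Q { [S [Q { }] [S [Q { }]]] }] [S [Q { }]]]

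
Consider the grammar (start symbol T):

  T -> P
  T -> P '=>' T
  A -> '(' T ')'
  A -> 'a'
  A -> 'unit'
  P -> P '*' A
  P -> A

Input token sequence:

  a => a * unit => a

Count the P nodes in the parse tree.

4

[T [P [A a]] => [T [P [P [A a]] * [A unit]] => [T [P [A a]]]]]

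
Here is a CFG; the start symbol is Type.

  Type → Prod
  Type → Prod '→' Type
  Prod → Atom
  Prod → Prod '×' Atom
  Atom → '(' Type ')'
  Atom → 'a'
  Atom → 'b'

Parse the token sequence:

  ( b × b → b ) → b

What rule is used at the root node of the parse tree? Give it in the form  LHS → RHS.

Type → Prod '→' Type

[Type [Prod [Atom ( [Type [Prod [Prod [Atom b]] × [Atom b]] → [Type [Prod [Atom b]]]] )]] → [Type [Prod [Atom b]]]]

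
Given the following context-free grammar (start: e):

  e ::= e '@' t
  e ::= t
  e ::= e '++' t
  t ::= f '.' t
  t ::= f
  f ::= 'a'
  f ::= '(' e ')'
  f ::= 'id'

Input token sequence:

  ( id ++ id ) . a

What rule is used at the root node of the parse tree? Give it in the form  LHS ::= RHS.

[e [t [f ( [e [e [t [f id]]] ++ [t [f id]]] )] . [t [f a]]]]

e ::= t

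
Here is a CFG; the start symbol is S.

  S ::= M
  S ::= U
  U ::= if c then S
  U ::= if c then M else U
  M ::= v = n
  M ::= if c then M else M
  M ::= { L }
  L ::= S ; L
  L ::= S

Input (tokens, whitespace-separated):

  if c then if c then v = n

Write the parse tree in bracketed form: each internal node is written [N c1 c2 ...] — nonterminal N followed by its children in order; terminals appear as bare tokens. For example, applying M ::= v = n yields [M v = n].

[S [U if c then [S [U if c then [S [M v = n]]]]]]

S
U
if c then S
if c then U
if c then if c then S
if c then if c then M
if c then if c then v = n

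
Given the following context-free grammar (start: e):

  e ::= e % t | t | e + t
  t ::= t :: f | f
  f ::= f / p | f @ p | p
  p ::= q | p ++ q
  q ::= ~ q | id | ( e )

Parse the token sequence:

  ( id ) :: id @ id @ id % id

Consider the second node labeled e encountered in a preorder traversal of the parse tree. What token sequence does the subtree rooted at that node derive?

[e [e [t [t [f [p [q ( [e [t [f [p [q id]]]]] )]]]] :: [f [f [f [p [q id]]] @ [p [q id]]] @ [p [q id]]]]] % [t [f [p [q id]]]]]

( id ) :: id @ id @ id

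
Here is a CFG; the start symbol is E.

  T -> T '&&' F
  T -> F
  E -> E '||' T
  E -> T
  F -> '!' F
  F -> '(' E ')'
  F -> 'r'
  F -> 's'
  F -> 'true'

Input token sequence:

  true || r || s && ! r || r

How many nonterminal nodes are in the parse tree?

[E [E [E [E [T [F true]]] || [T [F r]]] || [T [T [F s]] && [F ! [F r]]]] || [T [F r]]]

15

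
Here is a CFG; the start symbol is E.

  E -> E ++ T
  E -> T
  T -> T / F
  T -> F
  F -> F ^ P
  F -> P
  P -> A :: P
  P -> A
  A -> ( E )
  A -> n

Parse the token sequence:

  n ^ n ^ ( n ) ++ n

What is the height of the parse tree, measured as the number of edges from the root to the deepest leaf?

11

[E [E [T [F [F [F [P [A n]]] ^ [P [A n]]] ^ [P [A ( [E [T [F [P [A n]]]]] )]]]]] ++ [T [F [P [A n]]]]]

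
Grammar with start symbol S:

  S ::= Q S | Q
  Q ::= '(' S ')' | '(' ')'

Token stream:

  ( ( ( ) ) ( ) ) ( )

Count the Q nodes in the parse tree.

[S [Q ( [S [Q ( [S [Q ( )]] )] [S [Q ( )]]] )] [S [Q ( )]]]

5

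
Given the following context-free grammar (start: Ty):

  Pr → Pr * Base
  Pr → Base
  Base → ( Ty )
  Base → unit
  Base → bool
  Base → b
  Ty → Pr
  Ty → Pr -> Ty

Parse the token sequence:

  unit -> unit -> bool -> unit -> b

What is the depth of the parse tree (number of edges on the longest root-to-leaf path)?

[Ty [Pr [Base unit]] -> [Ty [Pr [Base unit]] -> [Ty [Pr [Base bool]] -> [Ty [Pr [Base unit]] -> [Ty [Pr [Base b]]]]]]]

7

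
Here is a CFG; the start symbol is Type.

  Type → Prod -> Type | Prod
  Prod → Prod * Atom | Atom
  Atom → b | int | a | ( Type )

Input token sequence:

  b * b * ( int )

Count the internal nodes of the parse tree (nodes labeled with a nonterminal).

10

[Type [Prod [Prod [Prod [Atom b]] * [Atom b]] * [Atom ( [Type [Prod [Atom int]]] )]]]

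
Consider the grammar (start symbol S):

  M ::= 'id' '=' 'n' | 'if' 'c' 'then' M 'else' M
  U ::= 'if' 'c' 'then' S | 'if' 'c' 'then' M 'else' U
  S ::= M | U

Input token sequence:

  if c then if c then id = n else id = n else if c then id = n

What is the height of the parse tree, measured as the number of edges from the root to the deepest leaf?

5

[S [U if c then [M if c then [M id = n] else [M id = n]] else [U if c then [S [M id = n]]]]]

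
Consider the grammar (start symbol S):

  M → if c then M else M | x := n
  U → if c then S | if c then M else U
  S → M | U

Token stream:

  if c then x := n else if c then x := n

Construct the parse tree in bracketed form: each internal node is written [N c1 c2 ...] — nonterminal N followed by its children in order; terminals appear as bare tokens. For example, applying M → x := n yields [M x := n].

[S [U if c then [M x := n] else [U if c then [S [M x := n]]]]]

S
U
if c then M else U
if c then x := n else U
if c then x := n else if c then S
if c then x := n else if c then M
if c then x := n else if c then x := n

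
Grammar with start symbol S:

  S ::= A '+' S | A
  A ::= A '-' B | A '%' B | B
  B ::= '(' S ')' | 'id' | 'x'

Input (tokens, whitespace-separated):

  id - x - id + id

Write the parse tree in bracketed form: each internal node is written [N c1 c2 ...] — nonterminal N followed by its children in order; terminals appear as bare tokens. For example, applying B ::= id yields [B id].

[S [A [A [A [B id]] - [B x]] - [B id]] + [S [A [B id]]]]

S
A + S
A - B + S
A - B - B + S
B - B - B + S
id - B - B + S
id - x - B + S
id - x - id + S
id - x - id + A
id - x - id + B
id - x - id + id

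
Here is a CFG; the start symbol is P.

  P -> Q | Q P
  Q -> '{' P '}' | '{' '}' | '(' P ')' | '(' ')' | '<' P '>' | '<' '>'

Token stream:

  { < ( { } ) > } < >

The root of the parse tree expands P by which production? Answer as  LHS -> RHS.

[P [Q { [P [Q < [P [Q ( [P [Q { }]] )]] >]] }] [P [Q < >]]]

P -> Q P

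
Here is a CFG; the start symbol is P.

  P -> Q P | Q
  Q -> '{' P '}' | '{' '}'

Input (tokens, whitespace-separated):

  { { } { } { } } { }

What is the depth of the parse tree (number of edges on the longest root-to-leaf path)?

[P [Q { [P [Q { }] [P [Q { }] [P [Q { }]]]] }] [P [Q { }]]]

6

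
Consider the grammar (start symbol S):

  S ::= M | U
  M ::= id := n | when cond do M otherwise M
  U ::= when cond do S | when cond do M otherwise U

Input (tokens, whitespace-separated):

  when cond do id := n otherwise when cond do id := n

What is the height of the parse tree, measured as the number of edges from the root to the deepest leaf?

5

[S [U when cond do [M id := n] otherwise [U when cond do [S [M id := n]]]]]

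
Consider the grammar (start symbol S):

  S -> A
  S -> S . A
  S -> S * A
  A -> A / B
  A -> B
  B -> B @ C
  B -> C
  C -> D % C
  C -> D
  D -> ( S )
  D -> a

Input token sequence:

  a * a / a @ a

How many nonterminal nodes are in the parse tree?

[S [S [A [B [C [D a]]]]] * [A [A [B [C [D a]]]] / [B [B [C [D a]]] @ [C [D a]]]]]

17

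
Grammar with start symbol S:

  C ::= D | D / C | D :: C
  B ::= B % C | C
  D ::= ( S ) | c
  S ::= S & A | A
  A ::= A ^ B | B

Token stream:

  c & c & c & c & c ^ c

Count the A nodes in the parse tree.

[S [S [S [S [S [A [B [C [D c]]]]] & [A [B [C [D c]]]]] & [A [B [C [D c]]]]] & [A [B [C [D c]]]]] & [A [A [B [C [D c]]]] ^ [B [C [D c]]]]]

6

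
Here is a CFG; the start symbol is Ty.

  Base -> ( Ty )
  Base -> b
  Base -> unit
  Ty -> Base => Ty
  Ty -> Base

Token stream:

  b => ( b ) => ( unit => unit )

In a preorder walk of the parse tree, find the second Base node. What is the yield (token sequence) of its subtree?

[Ty [Base b] => [Ty [Base ( [Ty [Base b]] )] => [Ty [Base ( [Ty [Base unit] => [Ty [Base unit]]] )]]]]

( b )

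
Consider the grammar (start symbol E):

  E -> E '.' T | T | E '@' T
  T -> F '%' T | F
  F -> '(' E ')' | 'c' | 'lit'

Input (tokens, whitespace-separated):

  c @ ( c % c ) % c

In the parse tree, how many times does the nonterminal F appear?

[E [E [T [F c]]] @ [T [F ( [E [T [F c] % [T [F c]]]] )] % [T [F c]]]]

5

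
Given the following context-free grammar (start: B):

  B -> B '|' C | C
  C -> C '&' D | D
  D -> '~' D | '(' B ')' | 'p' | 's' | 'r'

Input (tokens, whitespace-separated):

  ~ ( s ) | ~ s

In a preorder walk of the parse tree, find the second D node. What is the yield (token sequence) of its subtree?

[B [B [C [D ~ [D ( [B [C [D s]]] )]]]] | [C [D ~ [D s]]]]

( s )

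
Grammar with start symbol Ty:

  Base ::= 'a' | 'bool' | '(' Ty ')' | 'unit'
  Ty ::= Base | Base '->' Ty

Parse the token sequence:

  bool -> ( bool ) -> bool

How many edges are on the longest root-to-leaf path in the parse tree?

[Ty [Base bool] -> [Ty [Base ( [Ty [Base bool]] )] -> [Ty [Base bool]]]]

5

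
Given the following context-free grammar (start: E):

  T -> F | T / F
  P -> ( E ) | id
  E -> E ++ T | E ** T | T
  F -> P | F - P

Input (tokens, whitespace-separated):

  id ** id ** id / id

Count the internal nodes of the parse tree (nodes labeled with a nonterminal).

15

[E [E [E [T [F [P id]]]] ** [T [F [P id]]]] ** [T [T [F [P id]]] / [F [P id]]]]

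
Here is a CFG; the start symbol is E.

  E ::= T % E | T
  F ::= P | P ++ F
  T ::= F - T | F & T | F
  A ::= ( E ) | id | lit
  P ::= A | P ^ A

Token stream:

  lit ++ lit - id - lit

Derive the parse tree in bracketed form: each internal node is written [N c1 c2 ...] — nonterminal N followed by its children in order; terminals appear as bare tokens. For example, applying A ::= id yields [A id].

[E [T [F [P [A lit]] ++ [F [P [A lit]]]] - [T [F [P [A id]]] - [T [F [P [A lit]]]]]]]

E
T
F - T
P ++ F - T
A ++ F - T
lit ++ F - T
lit ++ P - T
lit ++ A - T
lit ++ lit - T
lit ++ lit - F - T
lit ++ lit - P - T
lit ++ lit - A - T
lit ++ lit - id - T
lit ++ lit - id - F
lit ++ lit - id - P
lit ++ lit - id - A
lit ++ lit - id - lit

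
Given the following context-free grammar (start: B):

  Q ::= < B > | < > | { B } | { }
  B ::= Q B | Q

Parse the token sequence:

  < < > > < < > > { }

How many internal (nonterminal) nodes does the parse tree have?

[B [Q < [B [Q < >]] >] [B [Q < [B [Q < >]] >] [B [Q { }]]]]

10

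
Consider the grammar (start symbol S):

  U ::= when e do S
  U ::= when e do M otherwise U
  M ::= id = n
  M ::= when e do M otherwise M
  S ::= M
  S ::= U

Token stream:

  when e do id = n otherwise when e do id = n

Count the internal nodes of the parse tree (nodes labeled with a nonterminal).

6

[S [U when e do [M id = n] otherwise [U when e do [S [M id = n]]]]]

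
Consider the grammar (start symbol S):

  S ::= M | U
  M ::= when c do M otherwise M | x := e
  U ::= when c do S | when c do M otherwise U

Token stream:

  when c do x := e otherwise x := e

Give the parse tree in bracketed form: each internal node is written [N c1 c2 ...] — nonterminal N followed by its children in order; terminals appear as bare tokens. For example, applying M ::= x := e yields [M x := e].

S
M
when c do M otherwise M
when c do x := e otherwise M
when c do x := e otherwise x := e

[S [M when c do [M x := e] otherwise [M x := e]]]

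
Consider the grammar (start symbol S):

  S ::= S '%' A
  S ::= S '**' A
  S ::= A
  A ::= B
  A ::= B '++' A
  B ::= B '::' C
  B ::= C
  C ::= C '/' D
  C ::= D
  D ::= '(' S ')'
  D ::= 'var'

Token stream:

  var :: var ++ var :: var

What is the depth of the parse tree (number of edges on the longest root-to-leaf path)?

7

[S [A [B [B [C [D var]]] :: [C [D var]]] ++ [A [B [B [C [D var]]] :: [C [D var]]]]]]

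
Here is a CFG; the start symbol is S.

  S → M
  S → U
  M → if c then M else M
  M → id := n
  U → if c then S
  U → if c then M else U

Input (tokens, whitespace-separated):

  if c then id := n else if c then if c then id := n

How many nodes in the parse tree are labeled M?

2

[S [U if c then [M id := n] else [U if c then [S [U if c then [S [M id := n]]]]]]]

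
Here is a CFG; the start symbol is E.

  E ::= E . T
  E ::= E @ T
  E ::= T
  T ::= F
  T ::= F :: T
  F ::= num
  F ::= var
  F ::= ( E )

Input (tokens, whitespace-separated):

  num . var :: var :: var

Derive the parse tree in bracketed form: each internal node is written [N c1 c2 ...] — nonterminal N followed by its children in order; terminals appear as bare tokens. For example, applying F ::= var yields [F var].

[E [E [T [F num]]] . [T [F var] :: [T [F var] :: [T [F var]]]]]

E
E . T
T . T
F . T
num . T
num . F :: T
num . var :: T
num . var :: F :: T
num . var :: var :: T
num . var :: var :: F
num . var :: var :: var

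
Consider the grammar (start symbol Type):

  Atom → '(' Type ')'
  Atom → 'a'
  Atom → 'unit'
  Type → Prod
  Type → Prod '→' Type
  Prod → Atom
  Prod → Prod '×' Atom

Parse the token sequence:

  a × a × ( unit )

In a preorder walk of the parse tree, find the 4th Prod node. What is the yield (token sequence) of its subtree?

[Type [Prod [Prod [Prod [Atom a]] × [Atom a]] × [Atom ( [Type [Prod [Atom unit]]] )]]]

unit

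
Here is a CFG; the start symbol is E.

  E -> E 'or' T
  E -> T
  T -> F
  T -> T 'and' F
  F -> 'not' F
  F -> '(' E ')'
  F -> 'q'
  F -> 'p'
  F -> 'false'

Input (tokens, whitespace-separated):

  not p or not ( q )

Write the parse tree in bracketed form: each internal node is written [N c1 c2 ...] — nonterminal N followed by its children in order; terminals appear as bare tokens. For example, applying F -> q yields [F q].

[E [E [T [F not [F p]]]] or [T [F not [F ( [E [T [F q]]] )]]]]

E
E or T
T or T
F or T
not F or T
not p or T
not p or F
not p or not F
not p or not ( E )
not p or not ( T )
not p or not ( F )
not p or not ( q )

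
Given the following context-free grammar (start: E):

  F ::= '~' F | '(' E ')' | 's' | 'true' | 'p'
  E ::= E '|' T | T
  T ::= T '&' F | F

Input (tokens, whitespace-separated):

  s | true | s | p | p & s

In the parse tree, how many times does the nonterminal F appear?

[E [E [E [E [E [T [F s]]] | [T [F true]]] | [T [F s]]] | [T [F p]]] | [T [T [F p]] & [F s]]]

6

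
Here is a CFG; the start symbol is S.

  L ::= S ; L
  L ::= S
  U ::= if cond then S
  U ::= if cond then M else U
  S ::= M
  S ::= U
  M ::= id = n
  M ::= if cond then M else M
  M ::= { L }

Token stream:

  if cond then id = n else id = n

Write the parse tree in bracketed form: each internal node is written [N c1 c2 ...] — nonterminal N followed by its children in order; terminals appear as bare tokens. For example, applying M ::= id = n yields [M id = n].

[S [M if cond then [M id = n] else [M id = n]]]

S
M
if cond then M else M
if cond then id = n else M
if cond then id = n else id = n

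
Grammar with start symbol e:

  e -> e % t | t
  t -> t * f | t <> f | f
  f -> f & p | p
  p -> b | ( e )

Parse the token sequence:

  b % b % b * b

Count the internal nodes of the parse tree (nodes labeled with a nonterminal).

[e [e [e [t [f [p b]]]] % [t [f [p b]]]] % [t [t [f [p b]]] * [f [p b]]]]

15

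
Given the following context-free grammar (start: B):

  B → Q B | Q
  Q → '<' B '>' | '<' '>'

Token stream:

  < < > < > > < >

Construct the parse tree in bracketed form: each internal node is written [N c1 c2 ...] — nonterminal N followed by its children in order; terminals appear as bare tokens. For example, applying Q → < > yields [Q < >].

B
Q B
< B > B
< Q B > B
< < > B > B
< < > Q > B
< < > < > > B
< < > < > > Q
< < > < > > < >

[B [Q < [B [Q < >] [B [Q < >]]] >] [B [Q < >]]]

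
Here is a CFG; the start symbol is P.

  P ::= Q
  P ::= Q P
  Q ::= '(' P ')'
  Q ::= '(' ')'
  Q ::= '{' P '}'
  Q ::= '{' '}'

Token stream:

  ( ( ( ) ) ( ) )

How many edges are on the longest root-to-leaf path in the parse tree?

[P [Q ( [P [Q ( [P [Q ( )]] )] [P [Q ( )]]] )]]

6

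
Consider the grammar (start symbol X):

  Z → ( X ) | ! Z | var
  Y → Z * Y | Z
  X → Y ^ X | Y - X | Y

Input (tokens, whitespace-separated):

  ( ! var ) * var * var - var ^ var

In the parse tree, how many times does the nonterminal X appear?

4

[X [Y [Z ( [X [Y [Z ! [Z var]]]] )] * [Y [Z var] * [Y [Z var]]]] - [X [Y [Z var]] ^ [X [Y [Z var]]]]]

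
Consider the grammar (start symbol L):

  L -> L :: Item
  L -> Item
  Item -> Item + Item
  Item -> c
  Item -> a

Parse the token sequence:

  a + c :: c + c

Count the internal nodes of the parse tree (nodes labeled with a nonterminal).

8

[L [L [Item [Item a] + [Item c]]] :: [Item [Item c] + [Item c]]]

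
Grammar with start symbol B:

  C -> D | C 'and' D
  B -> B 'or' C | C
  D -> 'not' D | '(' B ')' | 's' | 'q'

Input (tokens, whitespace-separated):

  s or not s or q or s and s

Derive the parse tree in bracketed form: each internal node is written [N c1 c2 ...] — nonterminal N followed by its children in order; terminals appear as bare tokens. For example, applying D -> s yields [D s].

[B [B [B [B [C [D s]]] or [C [D not [D s]]]] or [C [D q]]] or [C [C [D s]] and [D s]]]

B
B or C
B or C or C
B or C or C or C
C or C or C or C
D or C or C or C
s or C or C or C
s or D or C or C
s or not D or C or C
s or not s or C or C
s or not s or D or C
s or not s or q or C
s or not s or q or C and D
s or not s or q or D and D
s or not s or q or s and D
s or not s or q or s and s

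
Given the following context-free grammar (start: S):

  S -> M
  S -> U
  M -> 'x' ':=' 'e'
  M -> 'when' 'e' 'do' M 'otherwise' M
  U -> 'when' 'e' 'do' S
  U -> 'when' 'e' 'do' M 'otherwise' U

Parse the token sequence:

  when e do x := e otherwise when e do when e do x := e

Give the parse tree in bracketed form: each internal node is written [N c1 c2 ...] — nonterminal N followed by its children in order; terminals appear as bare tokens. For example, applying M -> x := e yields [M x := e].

S
U
when e do M otherwise U
when e do x := e otherwise U
when e do x := e otherwise when e do S
when e do x := e otherwise when e do U
when e do x := e otherwise when e do when e do S
when e do x := e otherwise when e do when e do M
when e do x := e otherwise when e do when e do x := e

[S [U when e do [M x := e] otherwise [U when e do [S [U when e do [S [M x := e]]]]]]]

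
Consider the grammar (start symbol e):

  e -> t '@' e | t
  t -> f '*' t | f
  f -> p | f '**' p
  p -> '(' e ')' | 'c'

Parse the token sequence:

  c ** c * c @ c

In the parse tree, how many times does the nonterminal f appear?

4

[e [t [f [f [p c]] ** [p c]] * [t [f [p c]]]] @ [e [t [f [p c]]]]]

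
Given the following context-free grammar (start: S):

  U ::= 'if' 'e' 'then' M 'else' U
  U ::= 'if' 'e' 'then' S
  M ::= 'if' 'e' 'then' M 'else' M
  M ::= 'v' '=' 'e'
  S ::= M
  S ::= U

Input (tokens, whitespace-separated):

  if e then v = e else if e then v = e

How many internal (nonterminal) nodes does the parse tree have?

6

[S [U if e then [M v = e] else [U if e then [S [M v = e]]]]]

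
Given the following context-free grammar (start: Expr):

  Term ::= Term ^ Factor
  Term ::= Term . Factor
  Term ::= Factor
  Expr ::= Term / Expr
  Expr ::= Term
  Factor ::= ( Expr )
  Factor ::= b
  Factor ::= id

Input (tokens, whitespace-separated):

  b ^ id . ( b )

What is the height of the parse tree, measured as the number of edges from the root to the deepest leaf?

[Expr [Term [Term [Term [Factor b]] ^ [Factor id]] . [Factor ( [Expr [Term [Factor b]]] )]]]

6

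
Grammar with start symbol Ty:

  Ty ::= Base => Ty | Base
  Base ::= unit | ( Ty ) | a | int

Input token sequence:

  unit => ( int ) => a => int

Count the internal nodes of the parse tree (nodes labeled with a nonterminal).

10

[Ty [Base unit] => [Ty [Base ( [Ty [Base int]] )] => [Ty [Base a] => [Ty [Base int]]]]]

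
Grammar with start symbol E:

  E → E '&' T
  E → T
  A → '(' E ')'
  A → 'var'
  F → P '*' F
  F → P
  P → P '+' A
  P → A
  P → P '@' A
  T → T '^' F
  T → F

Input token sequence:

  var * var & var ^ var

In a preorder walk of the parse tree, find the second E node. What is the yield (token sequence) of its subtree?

[E [E [T [F [P [A var]] * [F [P [A var]]]]]] & [T [T [F [P [A var]]]] ^ [F [P [A var]]]]]

var * var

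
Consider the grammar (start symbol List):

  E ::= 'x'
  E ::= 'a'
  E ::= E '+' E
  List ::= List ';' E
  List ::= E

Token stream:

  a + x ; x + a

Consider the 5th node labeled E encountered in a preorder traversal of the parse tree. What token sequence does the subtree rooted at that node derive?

[List [List [E [E a] + [E x]]] ; [E [E x] + [E a]]]

x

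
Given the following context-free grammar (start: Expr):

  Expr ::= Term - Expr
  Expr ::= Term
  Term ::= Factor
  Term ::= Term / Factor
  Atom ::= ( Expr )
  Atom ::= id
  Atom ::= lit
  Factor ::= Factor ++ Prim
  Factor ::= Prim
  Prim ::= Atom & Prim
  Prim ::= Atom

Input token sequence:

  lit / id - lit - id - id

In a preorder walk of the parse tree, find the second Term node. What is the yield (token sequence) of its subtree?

[Expr [Term [Term [Factor [Prim [Atom lit]]]] / [Factor [Prim [Atom id]]]] - [Expr [Term [Factor [Prim [Atom lit]]]] - [Expr [Term [Factor [Prim [Atom id]]]] - [Expr [Term [Factor [Prim [Atom id]]]]]]]]

lit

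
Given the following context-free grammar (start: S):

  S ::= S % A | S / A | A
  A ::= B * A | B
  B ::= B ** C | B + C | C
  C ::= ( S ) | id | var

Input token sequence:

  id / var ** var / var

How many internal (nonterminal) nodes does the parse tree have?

[S [S [S [A [B [C id]]]] / [A [B [B [C var]] ** [C var]]]] / [A [B [C var]]]]

14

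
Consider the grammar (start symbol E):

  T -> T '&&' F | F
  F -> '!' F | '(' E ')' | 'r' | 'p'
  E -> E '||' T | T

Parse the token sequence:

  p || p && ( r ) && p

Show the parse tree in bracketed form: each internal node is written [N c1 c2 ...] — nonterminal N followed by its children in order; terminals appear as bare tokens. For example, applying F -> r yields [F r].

[E [E [T [F p]]] || [T [T [T [F p]] && [F ( [E [T [F r]]] )]] && [F p]]]

E
E || T
T || T
F || T
p || T
p || T && F
p || T && F && F
p || F && F && F
p || p && F && F
p || p && ( E ) && F
p || p && ( T ) && F
p || p && ( F ) && F
p || p && ( r ) && F
p || p && ( r ) && p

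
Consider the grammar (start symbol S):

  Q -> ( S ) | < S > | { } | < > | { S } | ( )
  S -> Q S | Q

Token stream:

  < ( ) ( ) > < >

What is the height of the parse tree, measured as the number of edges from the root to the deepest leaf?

[S [Q < [S [Q ( )] [S [Q ( )]]] >] [S [Q < >]]]

5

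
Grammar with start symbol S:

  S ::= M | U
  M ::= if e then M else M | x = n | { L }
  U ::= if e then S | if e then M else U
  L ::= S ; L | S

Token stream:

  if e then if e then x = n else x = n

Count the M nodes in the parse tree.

3

[S [U if e then [S [M if e then [M x = n] else [M x = n]]]]]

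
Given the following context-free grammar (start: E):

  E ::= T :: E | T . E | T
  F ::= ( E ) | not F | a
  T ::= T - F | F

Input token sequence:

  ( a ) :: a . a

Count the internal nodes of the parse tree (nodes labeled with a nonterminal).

[E [T [F ( [E [T [F a]]] )]] :: [E [T [F a]] . [E [T [F a]]]]]

12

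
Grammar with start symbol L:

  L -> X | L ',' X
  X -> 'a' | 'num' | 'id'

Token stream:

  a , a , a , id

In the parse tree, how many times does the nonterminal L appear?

4

[L [L [L [L [X a]] , [X a]] , [X a]] , [X id]]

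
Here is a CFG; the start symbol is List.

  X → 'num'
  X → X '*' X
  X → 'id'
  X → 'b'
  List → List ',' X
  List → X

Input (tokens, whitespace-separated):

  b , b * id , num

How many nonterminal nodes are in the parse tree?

8

[List [List [List [X b]] , [X [X b] * [X id]]] , [X num]]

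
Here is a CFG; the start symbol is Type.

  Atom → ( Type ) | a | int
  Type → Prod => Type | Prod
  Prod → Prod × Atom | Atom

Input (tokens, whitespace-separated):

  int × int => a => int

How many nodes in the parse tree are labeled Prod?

4

[Type [Prod [Prod [Atom int]] × [Atom int]] => [Type [Prod [Atom a]] => [Type [Prod [Atom int]]]]]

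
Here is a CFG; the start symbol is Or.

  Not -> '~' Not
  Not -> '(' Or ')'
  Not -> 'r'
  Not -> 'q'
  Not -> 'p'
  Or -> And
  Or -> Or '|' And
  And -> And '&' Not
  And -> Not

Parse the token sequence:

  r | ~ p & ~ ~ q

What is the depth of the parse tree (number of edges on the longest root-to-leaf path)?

[Or [Or [And [Not r]]] | [And [And [Not ~ [Not p]]] & [Not ~ [Not ~ [Not q]]]]]

5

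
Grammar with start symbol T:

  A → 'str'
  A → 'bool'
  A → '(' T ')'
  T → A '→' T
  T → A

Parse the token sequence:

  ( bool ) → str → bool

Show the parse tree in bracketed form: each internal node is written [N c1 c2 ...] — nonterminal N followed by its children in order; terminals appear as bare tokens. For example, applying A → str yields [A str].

T
A → T
( T ) → T
( A ) → T
( bool ) → T
( bool ) → A → T
( bool ) → str → T
( bool ) → str → A
( bool ) → str → bool

[T [A ( [T [A bool]] )] → [T [A str] → [T [A bool]]]]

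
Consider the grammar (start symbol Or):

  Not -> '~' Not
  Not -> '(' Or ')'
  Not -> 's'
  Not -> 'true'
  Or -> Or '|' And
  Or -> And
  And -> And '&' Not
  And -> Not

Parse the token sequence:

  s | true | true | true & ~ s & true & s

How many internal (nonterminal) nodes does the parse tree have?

[Or [Or [Or [Or [And [Not s]]] | [And [Not true]]] | [And [Not true]]] | [And [And [And [And [Not true]] & [Not ~ [Not s]]] & [Not true]] & [Not s]]]

19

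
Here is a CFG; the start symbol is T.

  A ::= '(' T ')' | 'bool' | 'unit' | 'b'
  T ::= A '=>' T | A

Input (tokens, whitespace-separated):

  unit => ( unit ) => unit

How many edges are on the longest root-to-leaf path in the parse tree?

5

[T [A unit] => [T [A ( [T [A unit]] )] => [T [A unit]]]]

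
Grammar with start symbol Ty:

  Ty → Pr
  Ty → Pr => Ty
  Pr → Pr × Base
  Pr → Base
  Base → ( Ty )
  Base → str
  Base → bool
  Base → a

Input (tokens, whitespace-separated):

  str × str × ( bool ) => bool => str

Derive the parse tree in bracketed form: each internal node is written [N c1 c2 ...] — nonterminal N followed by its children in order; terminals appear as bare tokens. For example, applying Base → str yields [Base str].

[Ty [Pr [Pr [Pr [Base str]] × [Base str]] × [Base ( [Ty [Pr [Base bool]]] )]] => [Ty [Pr [Base bool]] => [Ty [Pr [Base str]]]]]

Ty
Pr => Ty
Pr × Base => Ty
Pr × Base × Base => Ty
Base × Base × Base => Ty
str × Base × Base => Ty
str × str × Base => Ty
str × str × ( Ty ) => Ty
str × str × ( Pr ) => Ty
str × str × ( Base ) => Ty
str × str × ( bool ) => Ty
str × str × ( bool ) => Pr => Ty
str × str × ( bool ) => Base => Ty
str × str × ( bool ) => bool => Ty
str × str × ( bool ) => bool => Pr
str × str × ( bool ) => bool => Base
str × str × ( bool ) => bool => str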